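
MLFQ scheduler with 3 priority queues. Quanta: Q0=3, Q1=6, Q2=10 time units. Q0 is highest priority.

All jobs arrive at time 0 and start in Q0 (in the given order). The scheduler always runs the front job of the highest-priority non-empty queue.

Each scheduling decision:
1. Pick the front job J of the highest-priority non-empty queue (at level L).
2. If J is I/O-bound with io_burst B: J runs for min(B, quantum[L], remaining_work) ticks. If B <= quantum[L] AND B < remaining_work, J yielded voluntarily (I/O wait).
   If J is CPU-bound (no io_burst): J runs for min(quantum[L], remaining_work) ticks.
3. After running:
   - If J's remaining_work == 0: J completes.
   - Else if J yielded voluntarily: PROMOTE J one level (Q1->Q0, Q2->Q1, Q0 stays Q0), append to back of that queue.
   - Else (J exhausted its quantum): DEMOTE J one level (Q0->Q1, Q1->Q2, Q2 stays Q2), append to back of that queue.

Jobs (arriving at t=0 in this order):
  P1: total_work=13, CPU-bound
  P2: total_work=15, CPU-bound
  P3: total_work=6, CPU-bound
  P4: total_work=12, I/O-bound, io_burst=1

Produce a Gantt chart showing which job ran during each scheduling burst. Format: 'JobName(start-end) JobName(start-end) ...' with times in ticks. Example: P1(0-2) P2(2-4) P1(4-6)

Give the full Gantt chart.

Answer: P1(0-3) P2(3-6) P3(6-9) P4(9-10) P4(10-11) P4(11-12) P4(12-13) P4(13-14) P4(14-15) P4(15-16) P4(16-17) P4(17-18) P4(18-19) P4(19-20) P4(20-21) P1(21-27) P2(27-33) P3(33-36) P1(36-40) P2(40-46)

Derivation:
t=0-3: P1@Q0 runs 3, rem=10, quantum used, demote→Q1. Q0=[P2,P3,P4] Q1=[P1] Q2=[]
t=3-6: P2@Q0 runs 3, rem=12, quantum used, demote→Q1. Q0=[P3,P4] Q1=[P1,P2] Q2=[]
t=6-9: P3@Q0 runs 3, rem=3, quantum used, demote→Q1. Q0=[P4] Q1=[P1,P2,P3] Q2=[]
t=9-10: P4@Q0 runs 1, rem=11, I/O yield, promote→Q0. Q0=[P4] Q1=[P1,P2,P3] Q2=[]
t=10-11: P4@Q0 runs 1, rem=10, I/O yield, promote→Q0. Q0=[P4] Q1=[P1,P2,P3] Q2=[]
t=11-12: P4@Q0 runs 1, rem=9, I/O yield, promote→Q0. Q0=[P4] Q1=[P1,P2,P3] Q2=[]
t=12-13: P4@Q0 runs 1, rem=8, I/O yield, promote→Q0. Q0=[P4] Q1=[P1,P2,P3] Q2=[]
t=13-14: P4@Q0 runs 1, rem=7, I/O yield, promote→Q0. Q0=[P4] Q1=[P1,P2,P3] Q2=[]
t=14-15: P4@Q0 runs 1, rem=6, I/O yield, promote→Q0. Q0=[P4] Q1=[P1,P2,P3] Q2=[]
t=15-16: P4@Q0 runs 1, rem=5, I/O yield, promote→Q0. Q0=[P4] Q1=[P1,P2,P3] Q2=[]
t=16-17: P4@Q0 runs 1, rem=4, I/O yield, promote→Q0. Q0=[P4] Q1=[P1,P2,P3] Q2=[]
t=17-18: P4@Q0 runs 1, rem=3, I/O yield, promote→Q0. Q0=[P4] Q1=[P1,P2,P3] Q2=[]
t=18-19: P4@Q0 runs 1, rem=2, I/O yield, promote→Q0. Q0=[P4] Q1=[P1,P2,P3] Q2=[]
t=19-20: P4@Q0 runs 1, rem=1, I/O yield, promote→Q0. Q0=[P4] Q1=[P1,P2,P3] Q2=[]
t=20-21: P4@Q0 runs 1, rem=0, completes. Q0=[] Q1=[P1,P2,P3] Q2=[]
t=21-27: P1@Q1 runs 6, rem=4, quantum used, demote→Q2. Q0=[] Q1=[P2,P3] Q2=[P1]
t=27-33: P2@Q1 runs 6, rem=6, quantum used, demote→Q2. Q0=[] Q1=[P3] Q2=[P1,P2]
t=33-36: P3@Q1 runs 3, rem=0, completes. Q0=[] Q1=[] Q2=[P1,P2]
t=36-40: P1@Q2 runs 4, rem=0, completes. Q0=[] Q1=[] Q2=[P2]
t=40-46: P2@Q2 runs 6, rem=0, completes. Q0=[] Q1=[] Q2=[]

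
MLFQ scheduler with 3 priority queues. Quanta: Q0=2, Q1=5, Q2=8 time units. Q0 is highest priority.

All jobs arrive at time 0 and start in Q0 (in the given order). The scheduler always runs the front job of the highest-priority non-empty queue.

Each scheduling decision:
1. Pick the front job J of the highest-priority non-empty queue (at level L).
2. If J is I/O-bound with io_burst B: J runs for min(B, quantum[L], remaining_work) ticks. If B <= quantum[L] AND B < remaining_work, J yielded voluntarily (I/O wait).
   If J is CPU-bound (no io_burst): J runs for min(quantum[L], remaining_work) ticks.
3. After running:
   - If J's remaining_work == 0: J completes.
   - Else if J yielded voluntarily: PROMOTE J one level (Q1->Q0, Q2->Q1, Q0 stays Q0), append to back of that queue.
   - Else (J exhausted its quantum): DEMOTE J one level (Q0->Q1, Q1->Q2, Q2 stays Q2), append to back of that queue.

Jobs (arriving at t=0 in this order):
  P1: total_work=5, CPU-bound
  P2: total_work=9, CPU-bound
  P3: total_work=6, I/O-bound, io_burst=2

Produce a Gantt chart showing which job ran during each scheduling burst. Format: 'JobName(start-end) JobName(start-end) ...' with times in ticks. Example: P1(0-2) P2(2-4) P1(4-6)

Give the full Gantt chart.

Answer: P1(0-2) P2(2-4) P3(4-6) P3(6-8) P3(8-10) P1(10-13) P2(13-18) P2(18-20)

Derivation:
t=0-2: P1@Q0 runs 2, rem=3, quantum used, demote→Q1. Q0=[P2,P3] Q1=[P1] Q2=[]
t=2-4: P2@Q0 runs 2, rem=7, quantum used, demote→Q1. Q0=[P3] Q1=[P1,P2] Q2=[]
t=4-6: P3@Q0 runs 2, rem=4, I/O yield, promote→Q0. Q0=[P3] Q1=[P1,P2] Q2=[]
t=6-8: P3@Q0 runs 2, rem=2, I/O yield, promote→Q0. Q0=[P3] Q1=[P1,P2] Q2=[]
t=8-10: P3@Q0 runs 2, rem=0, completes. Q0=[] Q1=[P1,P2] Q2=[]
t=10-13: P1@Q1 runs 3, rem=0, completes. Q0=[] Q1=[P2] Q2=[]
t=13-18: P2@Q1 runs 5, rem=2, quantum used, demote→Q2. Q0=[] Q1=[] Q2=[P2]
t=18-20: P2@Q2 runs 2, rem=0, completes. Q0=[] Q1=[] Q2=[]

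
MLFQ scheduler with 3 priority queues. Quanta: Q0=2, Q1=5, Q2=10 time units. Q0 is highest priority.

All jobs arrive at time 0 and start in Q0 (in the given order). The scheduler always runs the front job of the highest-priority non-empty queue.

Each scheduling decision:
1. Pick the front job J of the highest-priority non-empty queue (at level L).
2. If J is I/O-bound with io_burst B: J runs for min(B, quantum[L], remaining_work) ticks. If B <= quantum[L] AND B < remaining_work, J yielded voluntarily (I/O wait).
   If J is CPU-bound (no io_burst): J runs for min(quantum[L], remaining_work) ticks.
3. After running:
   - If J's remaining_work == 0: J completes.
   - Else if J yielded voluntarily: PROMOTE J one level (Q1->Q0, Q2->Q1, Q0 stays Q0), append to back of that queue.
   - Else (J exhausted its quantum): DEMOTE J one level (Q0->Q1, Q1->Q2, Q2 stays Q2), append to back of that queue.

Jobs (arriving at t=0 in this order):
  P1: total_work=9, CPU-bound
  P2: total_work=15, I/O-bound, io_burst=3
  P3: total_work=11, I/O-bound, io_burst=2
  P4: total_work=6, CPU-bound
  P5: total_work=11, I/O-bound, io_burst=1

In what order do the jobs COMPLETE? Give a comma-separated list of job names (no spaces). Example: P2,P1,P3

Answer: P3,P5,P4,P2,P1

Derivation:
t=0-2: P1@Q0 runs 2, rem=7, quantum used, demote→Q1. Q0=[P2,P3,P4,P5] Q1=[P1] Q2=[]
t=2-4: P2@Q0 runs 2, rem=13, quantum used, demote→Q1. Q0=[P3,P4,P5] Q1=[P1,P2] Q2=[]
t=4-6: P3@Q0 runs 2, rem=9, I/O yield, promote→Q0. Q0=[P4,P5,P3] Q1=[P1,P2] Q2=[]
t=6-8: P4@Q0 runs 2, rem=4, quantum used, demote→Q1. Q0=[P5,P3] Q1=[P1,P2,P4] Q2=[]
t=8-9: P5@Q0 runs 1, rem=10, I/O yield, promote→Q0. Q0=[P3,P5] Q1=[P1,P2,P4] Q2=[]
t=9-11: P3@Q0 runs 2, rem=7, I/O yield, promote→Q0. Q0=[P5,P3] Q1=[P1,P2,P4] Q2=[]
t=11-12: P5@Q0 runs 1, rem=9, I/O yield, promote→Q0. Q0=[P3,P5] Q1=[P1,P2,P4] Q2=[]
t=12-14: P3@Q0 runs 2, rem=5, I/O yield, promote→Q0. Q0=[P5,P3] Q1=[P1,P2,P4] Q2=[]
t=14-15: P5@Q0 runs 1, rem=8, I/O yield, promote→Q0. Q0=[P3,P5] Q1=[P1,P2,P4] Q2=[]
t=15-17: P3@Q0 runs 2, rem=3, I/O yield, promote→Q0. Q0=[P5,P3] Q1=[P1,P2,P4] Q2=[]
t=17-18: P5@Q0 runs 1, rem=7, I/O yield, promote→Q0. Q0=[P3,P5] Q1=[P1,P2,P4] Q2=[]
t=18-20: P3@Q0 runs 2, rem=1, I/O yield, promote→Q0. Q0=[P5,P3] Q1=[P1,P2,P4] Q2=[]
t=20-21: P5@Q0 runs 1, rem=6, I/O yield, promote→Q0. Q0=[P3,P5] Q1=[P1,P2,P4] Q2=[]
t=21-22: P3@Q0 runs 1, rem=0, completes. Q0=[P5] Q1=[P1,P2,P4] Q2=[]
t=22-23: P5@Q0 runs 1, rem=5, I/O yield, promote→Q0. Q0=[P5] Q1=[P1,P2,P4] Q2=[]
t=23-24: P5@Q0 runs 1, rem=4, I/O yield, promote→Q0. Q0=[P5] Q1=[P1,P2,P4] Q2=[]
t=24-25: P5@Q0 runs 1, rem=3, I/O yield, promote→Q0. Q0=[P5] Q1=[P1,P2,P4] Q2=[]
t=25-26: P5@Q0 runs 1, rem=2, I/O yield, promote→Q0. Q0=[P5] Q1=[P1,P2,P4] Q2=[]
t=26-27: P5@Q0 runs 1, rem=1, I/O yield, promote→Q0. Q0=[P5] Q1=[P1,P2,P4] Q2=[]
t=27-28: P5@Q0 runs 1, rem=0, completes. Q0=[] Q1=[P1,P2,P4] Q2=[]
t=28-33: P1@Q1 runs 5, rem=2, quantum used, demote→Q2. Q0=[] Q1=[P2,P4] Q2=[P1]
t=33-36: P2@Q1 runs 3, rem=10, I/O yield, promote→Q0. Q0=[P2] Q1=[P4] Q2=[P1]
t=36-38: P2@Q0 runs 2, rem=8, quantum used, demote→Q1. Q0=[] Q1=[P4,P2] Q2=[P1]
t=38-42: P4@Q1 runs 4, rem=0, completes. Q0=[] Q1=[P2] Q2=[P1]
t=42-45: P2@Q1 runs 3, rem=5, I/O yield, promote→Q0. Q0=[P2] Q1=[] Q2=[P1]
t=45-47: P2@Q0 runs 2, rem=3, quantum used, demote→Q1. Q0=[] Q1=[P2] Q2=[P1]
t=47-50: P2@Q1 runs 3, rem=0, completes. Q0=[] Q1=[] Q2=[P1]
t=50-52: P1@Q2 runs 2, rem=0, completes. Q0=[] Q1=[] Q2=[]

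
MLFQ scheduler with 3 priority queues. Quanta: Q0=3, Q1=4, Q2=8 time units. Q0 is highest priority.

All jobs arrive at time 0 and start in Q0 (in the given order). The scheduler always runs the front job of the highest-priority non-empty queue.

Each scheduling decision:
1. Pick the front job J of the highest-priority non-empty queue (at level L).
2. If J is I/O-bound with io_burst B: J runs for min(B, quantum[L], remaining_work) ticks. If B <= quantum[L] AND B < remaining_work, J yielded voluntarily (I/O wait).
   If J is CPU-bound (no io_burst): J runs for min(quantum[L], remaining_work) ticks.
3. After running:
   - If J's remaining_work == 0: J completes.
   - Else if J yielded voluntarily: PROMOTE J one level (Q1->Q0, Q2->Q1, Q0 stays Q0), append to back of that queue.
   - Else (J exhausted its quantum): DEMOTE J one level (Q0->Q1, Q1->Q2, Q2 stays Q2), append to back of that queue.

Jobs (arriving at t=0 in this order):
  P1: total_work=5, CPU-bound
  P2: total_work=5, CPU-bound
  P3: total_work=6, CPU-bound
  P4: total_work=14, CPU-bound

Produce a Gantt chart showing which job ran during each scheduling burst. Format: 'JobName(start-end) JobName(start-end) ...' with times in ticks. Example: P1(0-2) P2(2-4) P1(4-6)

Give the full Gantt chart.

t=0-3: P1@Q0 runs 3, rem=2, quantum used, demote→Q1. Q0=[P2,P3,P4] Q1=[P1] Q2=[]
t=3-6: P2@Q0 runs 3, rem=2, quantum used, demote→Q1. Q0=[P3,P4] Q1=[P1,P2] Q2=[]
t=6-9: P3@Q0 runs 3, rem=3, quantum used, demote→Q1. Q0=[P4] Q1=[P1,P2,P3] Q2=[]
t=9-12: P4@Q0 runs 3, rem=11, quantum used, demote→Q1. Q0=[] Q1=[P1,P2,P3,P4] Q2=[]
t=12-14: P1@Q1 runs 2, rem=0, completes. Q0=[] Q1=[P2,P3,P4] Q2=[]
t=14-16: P2@Q1 runs 2, rem=0, completes. Q0=[] Q1=[P3,P4] Q2=[]
t=16-19: P3@Q1 runs 3, rem=0, completes. Q0=[] Q1=[P4] Q2=[]
t=19-23: P4@Q1 runs 4, rem=7, quantum used, demote→Q2. Q0=[] Q1=[] Q2=[P4]
t=23-30: P4@Q2 runs 7, rem=0, completes. Q0=[] Q1=[] Q2=[]

Answer: P1(0-3) P2(3-6) P3(6-9) P4(9-12) P1(12-14) P2(14-16) P3(16-19) P4(19-23) P4(23-30)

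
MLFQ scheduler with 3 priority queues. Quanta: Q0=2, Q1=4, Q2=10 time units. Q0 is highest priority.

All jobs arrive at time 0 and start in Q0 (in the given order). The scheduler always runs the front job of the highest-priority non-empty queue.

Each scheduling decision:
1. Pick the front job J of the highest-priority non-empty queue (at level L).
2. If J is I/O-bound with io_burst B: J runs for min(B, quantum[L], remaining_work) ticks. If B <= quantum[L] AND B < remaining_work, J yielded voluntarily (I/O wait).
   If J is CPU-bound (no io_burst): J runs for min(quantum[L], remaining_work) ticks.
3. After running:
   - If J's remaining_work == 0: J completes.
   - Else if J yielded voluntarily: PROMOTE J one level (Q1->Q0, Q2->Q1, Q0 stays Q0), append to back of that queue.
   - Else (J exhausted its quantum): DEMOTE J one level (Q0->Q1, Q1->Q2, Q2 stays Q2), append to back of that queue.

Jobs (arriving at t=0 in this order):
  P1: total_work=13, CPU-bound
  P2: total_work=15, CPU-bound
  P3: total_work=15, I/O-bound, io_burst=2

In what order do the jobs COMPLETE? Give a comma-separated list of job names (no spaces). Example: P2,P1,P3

Answer: P3,P1,P2

Derivation:
t=0-2: P1@Q0 runs 2, rem=11, quantum used, demote→Q1. Q0=[P2,P3] Q1=[P1] Q2=[]
t=2-4: P2@Q0 runs 2, rem=13, quantum used, demote→Q1. Q0=[P3] Q1=[P1,P2] Q2=[]
t=4-6: P3@Q0 runs 2, rem=13, I/O yield, promote→Q0. Q0=[P3] Q1=[P1,P2] Q2=[]
t=6-8: P3@Q0 runs 2, rem=11, I/O yield, promote→Q0. Q0=[P3] Q1=[P1,P2] Q2=[]
t=8-10: P3@Q0 runs 2, rem=9, I/O yield, promote→Q0. Q0=[P3] Q1=[P1,P2] Q2=[]
t=10-12: P3@Q0 runs 2, rem=7, I/O yield, promote→Q0. Q0=[P3] Q1=[P1,P2] Q2=[]
t=12-14: P3@Q0 runs 2, rem=5, I/O yield, promote→Q0. Q0=[P3] Q1=[P1,P2] Q2=[]
t=14-16: P3@Q0 runs 2, rem=3, I/O yield, promote→Q0. Q0=[P3] Q1=[P1,P2] Q2=[]
t=16-18: P3@Q0 runs 2, rem=1, I/O yield, promote→Q0. Q0=[P3] Q1=[P1,P2] Q2=[]
t=18-19: P3@Q0 runs 1, rem=0, completes. Q0=[] Q1=[P1,P2] Q2=[]
t=19-23: P1@Q1 runs 4, rem=7, quantum used, demote→Q2. Q0=[] Q1=[P2] Q2=[P1]
t=23-27: P2@Q1 runs 4, rem=9, quantum used, demote→Q2. Q0=[] Q1=[] Q2=[P1,P2]
t=27-34: P1@Q2 runs 7, rem=0, completes. Q0=[] Q1=[] Q2=[P2]
t=34-43: P2@Q2 runs 9, rem=0, completes. Q0=[] Q1=[] Q2=[]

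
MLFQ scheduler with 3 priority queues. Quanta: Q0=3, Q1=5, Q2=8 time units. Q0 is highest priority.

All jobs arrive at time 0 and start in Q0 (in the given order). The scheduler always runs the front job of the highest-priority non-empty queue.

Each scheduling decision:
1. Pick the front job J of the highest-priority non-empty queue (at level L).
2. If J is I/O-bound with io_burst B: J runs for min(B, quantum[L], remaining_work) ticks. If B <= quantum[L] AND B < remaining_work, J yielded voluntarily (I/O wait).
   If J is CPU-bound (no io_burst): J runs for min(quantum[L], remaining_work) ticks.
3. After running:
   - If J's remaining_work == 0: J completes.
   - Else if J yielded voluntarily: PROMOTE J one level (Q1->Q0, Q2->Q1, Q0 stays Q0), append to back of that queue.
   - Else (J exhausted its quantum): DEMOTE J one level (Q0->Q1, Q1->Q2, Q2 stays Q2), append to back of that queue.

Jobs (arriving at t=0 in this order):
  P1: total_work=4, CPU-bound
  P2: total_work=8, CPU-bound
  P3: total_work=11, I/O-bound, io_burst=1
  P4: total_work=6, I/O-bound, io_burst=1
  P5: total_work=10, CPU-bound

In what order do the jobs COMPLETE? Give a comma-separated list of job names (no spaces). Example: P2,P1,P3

Answer: P4,P3,P1,P2,P5

Derivation:
t=0-3: P1@Q0 runs 3, rem=1, quantum used, demote→Q1. Q0=[P2,P3,P4,P5] Q1=[P1] Q2=[]
t=3-6: P2@Q0 runs 3, rem=5, quantum used, demote→Q1. Q0=[P3,P4,P5] Q1=[P1,P2] Q2=[]
t=6-7: P3@Q0 runs 1, rem=10, I/O yield, promote→Q0. Q0=[P4,P5,P3] Q1=[P1,P2] Q2=[]
t=7-8: P4@Q0 runs 1, rem=5, I/O yield, promote→Q0. Q0=[P5,P3,P4] Q1=[P1,P2] Q2=[]
t=8-11: P5@Q0 runs 3, rem=7, quantum used, demote→Q1. Q0=[P3,P4] Q1=[P1,P2,P5] Q2=[]
t=11-12: P3@Q0 runs 1, rem=9, I/O yield, promote→Q0. Q0=[P4,P3] Q1=[P1,P2,P5] Q2=[]
t=12-13: P4@Q0 runs 1, rem=4, I/O yield, promote→Q0. Q0=[P3,P4] Q1=[P1,P2,P5] Q2=[]
t=13-14: P3@Q0 runs 1, rem=8, I/O yield, promote→Q0. Q0=[P4,P3] Q1=[P1,P2,P5] Q2=[]
t=14-15: P4@Q0 runs 1, rem=3, I/O yield, promote→Q0. Q0=[P3,P4] Q1=[P1,P2,P5] Q2=[]
t=15-16: P3@Q0 runs 1, rem=7, I/O yield, promote→Q0. Q0=[P4,P3] Q1=[P1,P2,P5] Q2=[]
t=16-17: P4@Q0 runs 1, rem=2, I/O yield, promote→Q0. Q0=[P3,P4] Q1=[P1,P2,P5] Q2=[]
t=17-18: P3@Q0 runs 1, rem=6, I/O yield, promote→Q0. Q0=[P4,P3] Q1=[P1,P2,P5] Q2=[]
t=18-19: P4@Q0 runs 1, rem=1, I/O yield, promote→Q0. Q0=[P3,P4] Q1=[P1,P2,P5] Q2=[]
t=19-20: P3@Q0 runs 1, rem=5, I/O yield, promote→Q0. Q0=[P4,P3] Q1=[P1,P2,P5] Q2=[]
t=20-21: P4@Q0 runs 1, rem=0, completes. Q0=[P3] Q1=[P1,P2,P5] Q2=[]
t=21-22: P3@Q0 runs 1, rem=4, I/O yield, promote→Q0. Q0=[P3] Q1=[P1,P2,P5] Q2=[]
t=22-23: P3@Q0 runs 1, rem=3, I/O yield, promote→Q0. Q0=[P3] Q1=[P1,P2,P5] Q2=[]
t=23-24: P3@Q0 runs 1, rem=2, I/O yield, promote→Q0. Q0=[P3] Q1=[P1,P2,P5] Q2=[]
t=24-25: P3@Q0 runs 1, rem=1, I/O yield, promote→Q0. Q0=[P3] Q1=[P1,P2,P5] Q2=[]
t=25-26: P3@Q0 runs 1, rem=0, completes. Q0=[] Q1=[P1,P2,P5] Q2=[]
t=26-27: P1@Q1 runs 1, rem=0, completes. Q0=[] Q1=[P2,P5] Q2=[]
t=27-32: P2@Q1 runs 5, rem=0, completes. Q0=[] Q1=[P5] Q2=[]
t=32-37: P5@Q1 runs 5, rem=2, quantum used, demote→Q2. Q0=[] Q1=[] Q2=[P5]
t=37-39: P5@Q2 runs 2, rem=0, completes. Q0=[] Q1=[] Q2=[]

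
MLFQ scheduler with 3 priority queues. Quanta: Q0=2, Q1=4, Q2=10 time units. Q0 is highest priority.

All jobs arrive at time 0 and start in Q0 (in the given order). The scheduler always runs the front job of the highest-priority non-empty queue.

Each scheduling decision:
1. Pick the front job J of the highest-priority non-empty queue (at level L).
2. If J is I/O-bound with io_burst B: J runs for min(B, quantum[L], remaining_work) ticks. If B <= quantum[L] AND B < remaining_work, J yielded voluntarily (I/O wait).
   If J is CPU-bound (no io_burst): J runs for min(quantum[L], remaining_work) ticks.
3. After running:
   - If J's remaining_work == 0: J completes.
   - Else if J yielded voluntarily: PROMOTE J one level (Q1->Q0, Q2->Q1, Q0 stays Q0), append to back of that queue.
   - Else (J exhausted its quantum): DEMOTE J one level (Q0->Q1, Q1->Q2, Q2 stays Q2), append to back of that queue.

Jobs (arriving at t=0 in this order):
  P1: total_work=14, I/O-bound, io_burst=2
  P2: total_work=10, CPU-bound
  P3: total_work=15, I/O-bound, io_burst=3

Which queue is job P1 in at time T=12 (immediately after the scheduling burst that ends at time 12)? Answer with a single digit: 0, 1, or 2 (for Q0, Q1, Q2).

Answer: 0

Derivation:
t=0-2: P1@Q0 runs 2, rem=12, I/O yield, promote→Q0. Q0=[P2,P3,P1] Q1=[] Q2=[]
t=2-4: P2@Q0 runs 2, rem=8, quantum used, demote→Q1. Q0=[P3,P1] Q1=[P2] Q2=[]
t=4-6: P3@Q0 runs 2, rem=13, quantum used, demote→Q1. Q0=[P1] Q1=[P2,P3] Q2=[]
t=6-8: P1@Q0 runs 2, rem=10, I/O yield, promote→Q0. Q0=[P1] Q1=[P2,P3] Q2=[]
t=8-10: P1@Q0 runs 2, rem=8, I/O yield, promote→Q0. Q0=[P1] Q1=[P2,P3] Q2=[]
t=10-12: P1@Q0 runs 2, rem=6, I/O yield, promote→Q0. Q0=[P1] Q1=[P2,P3] Q2=[]
t=12-14: P1@Q0 runs 2, rem=4, I/O yield, promote→Q0. Q0=[P1] Q1=[P2,P3] Q2=[]
t=14-16: P1@Q0 runs 2, rem=2, I/O yield, promote→Q0. Q0=[P1] Q1=[P2,P3] Q2=[]
t=16-18: P1@Q0 runs 2, rem=0, completes. Q0=[] Q1=[P2,P3] Q2=[]
t=18-22: P2@Q1 runs 4, rem=4, quantum used, demote→Q2. Q0=[] Q1=[P3] Q2=[P2]
t=22-25: P3@Q1 runs 3, rem=10, I/O yield, promote→Q0. Q0=[P3] Q1=[] Q2=[P2]
t=25-27: P3@Q0 runs 2, rem=8, quantum used, demote→Q1. Q0=[] Q1=[P3] Q2=[P2]
t=27-30: P3@Q1 runs 3, rem=5, I/O yield, promote→Q0. Q0=[P3] Q1=[] Q2=[P2]
t=30-32: P3@Q0 runs 2, rem=3, quantum used, demote→Q1. Q0=[] Q1=[P3] Q2=[P2]
t=32-35: P3@Q1 runs 3, rem=0, completes. Q0=[] Q1=[] Q2=[P2]
t=35-39: P2@Q2 runs 4, rem=0, completes. Q0=[] Q1=[] Q2=[]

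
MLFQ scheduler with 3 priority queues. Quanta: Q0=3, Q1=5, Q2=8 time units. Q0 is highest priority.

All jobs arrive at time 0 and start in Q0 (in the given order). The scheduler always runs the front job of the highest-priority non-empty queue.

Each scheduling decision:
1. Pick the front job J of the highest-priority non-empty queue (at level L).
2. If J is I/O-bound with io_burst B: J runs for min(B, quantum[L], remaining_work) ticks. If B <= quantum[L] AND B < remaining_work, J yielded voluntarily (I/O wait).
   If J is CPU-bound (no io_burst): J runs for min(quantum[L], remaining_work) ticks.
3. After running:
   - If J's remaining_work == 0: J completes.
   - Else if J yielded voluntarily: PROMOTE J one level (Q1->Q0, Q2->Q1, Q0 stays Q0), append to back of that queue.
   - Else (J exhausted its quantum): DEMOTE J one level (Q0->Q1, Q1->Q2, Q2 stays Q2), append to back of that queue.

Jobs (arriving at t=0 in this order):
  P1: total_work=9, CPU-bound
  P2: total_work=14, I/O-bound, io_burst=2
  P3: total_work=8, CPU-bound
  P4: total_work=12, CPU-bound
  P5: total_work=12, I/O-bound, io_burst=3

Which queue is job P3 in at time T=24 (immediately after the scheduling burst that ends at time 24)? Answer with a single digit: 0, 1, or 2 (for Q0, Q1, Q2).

t=0-3: P1@Q0 runs 3, rem=6, quantum used, demote→Q1. Q0=[P2,P3,P4,P5] Q1=[P1] Q2=[]
t=3-5: P2@Q0 runs 2, rem=12, I/O yield, promote→Q0. Q0=[P3,P4,P5,P2] Q1=[P1] Q2=[]
t=5-8: P3@Q0 runs 3, rem=5, quantum used, demote→Q1. Q0=[P4,P5,P2] Q1=[P1,P3] Q2=[]
t=8-11: P4@Q0 runs 3, rem=9, quantum used, demote→Q1. Q0=[P5,P2] Q1=[P1,P3,P4] Q2=[]
t=11-14: P5@Q0 runs 3, rem=9, I/O yield, promote→Q0. Q0=[P2,P5] Q1=[P1,P3,P4] Q2=[]
t=14-16: P2@Q0 runs 2, rem=10, I/O yield, promote→Q0. Q0=[P5,P2] Q1=[P1,P3,P4] Q2=[]
t=16-19: P5@Q0 runs 3, rem=6, I/O yield, promote→Q0. Q0=[P2,P5] Q1=[P1,P3,P4] Q2=[]
t=19-21: P2@Q0 runs 2, rem=8, I/O yield, promote→Q0. Q0=[P5,P2] Q1=[P1,P3,P4] Q2=[]
t=21-24: P5@Q0 runs 3, rem=3, I/O yield, promote→Q0. Q0=[P2,P5] Q1=[P1,P3,P4] Q2=[]
t=24-26: P2@Q0 runs 2, rem=6, I/O yield, promote→Q0. Q0=[P5,P2] Q1=[P1,P3,P4] Q2=[]
t=26-29: P5@Q0 runs 3, rem=0, completes. Q0=[P2] Q1=[P1,P3,P4] Q2=[]
t=29-31: P2@Q0 runs 2, rem=4, I/O yield, promote→Q0. Q0=[P2] Q1=[P1,P3,P4] Q2=[]
t=31-33: P2@Q0 runs 2, rem=2, I/O yield, promote→Q0. Q0=[P2] Q1=[P1,P3,P4] Q2=[]
t=33-35: P2@Q0 runs 2, rem=0, completes. Q0=[] Q1=[P1,P3,P4] Q2=[]
t=35-40: P1@Q1 runs 5, rem=1, quantum used, demote→Q2. Q0=[] Q1=[P3,P4] Q2=[P1]
t=40-45: P3@Q1 runs 5, rem=0, completes. Q0=[] Q1=[P4] Q2=[P1]
t=45-50: P4@Q1 runs 5, rem=4, quantum used, demote→Q2. Q0=[] Q1=[] Q2=[P1,P4]
t=50-51: P1@Q2 runs 1, rem=0, completes. Q0=[] Q1=[] Q2=[P4]
t=51-55: P4@Q2 runs 4, rem=0, completes. Q0=[] Q1=[] Q2=[]

Answer: 1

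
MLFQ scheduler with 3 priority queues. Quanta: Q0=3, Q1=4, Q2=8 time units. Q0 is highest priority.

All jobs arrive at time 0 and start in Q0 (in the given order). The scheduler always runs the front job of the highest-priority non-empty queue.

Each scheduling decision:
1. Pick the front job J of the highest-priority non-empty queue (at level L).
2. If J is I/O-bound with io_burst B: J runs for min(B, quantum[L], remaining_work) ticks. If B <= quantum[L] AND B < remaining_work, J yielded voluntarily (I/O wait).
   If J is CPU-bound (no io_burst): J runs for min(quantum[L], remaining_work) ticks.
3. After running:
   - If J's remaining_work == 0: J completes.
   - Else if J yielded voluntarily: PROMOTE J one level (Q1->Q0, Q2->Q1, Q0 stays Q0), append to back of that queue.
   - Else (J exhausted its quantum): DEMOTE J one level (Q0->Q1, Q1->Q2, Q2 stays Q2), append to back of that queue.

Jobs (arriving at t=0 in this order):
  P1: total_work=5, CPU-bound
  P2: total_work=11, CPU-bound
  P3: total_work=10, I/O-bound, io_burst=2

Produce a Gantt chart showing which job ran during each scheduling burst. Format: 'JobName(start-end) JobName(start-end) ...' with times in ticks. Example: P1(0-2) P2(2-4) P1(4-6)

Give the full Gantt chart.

Answer: P1(0-3) P2(3-6) P3(6-8) P3(8-10) P3(10-12) P3(12-14) P3(14-16) P1(16-18) P2(18-22) P2(22-26)

Derivation:
t=0-3: P1@Q0 runs 3, rem=2, quantum used, demote→Q1. Q0=[P2,P3] Q1=[P1] Q2=[]
t=3-6: P2@Q0 runs 3, rem=8, quantum used, demote→Q1. Q0=[P3] Q1=[P1,P2] Q2=[]
t=6-8: P3@Q0 runs 2, rem=8, I/O yield, promote→Q0. Q0=[P3] Q1=[P1,P2] Q2=[]
t=8-10: P3@Q0 runs 2, rem=6, I/O yield, promote→Q0. Q0=[P3] Q1=[P1,P2] Q2=[]
t=10-12: P3@Q0 runs 2, rem=4, I/O yield, promote→Q0. Q0=[P3] Q1=[P1,P2] Q2=[]
t=12-14: P3@Q0 runs 2, rem=2, I/O yield, promote→Q0. Q0=[P3] Q1=[P1,P2] Q2=[]
t=14-16: P3@Q0 runs 2, rem=0, completes. Q0=[] Q1=[P1,P2] Q2=[]
t=16-18: P1@Q1 runs 2, rem=0, completes. Q0=[] Q1=[P2] Q2=[]
t=18-22: P2@Q1 runs 4, rem=4, quantum used, demote→Q2. Q0=[] Q1=[] Q2=[P2]
t=22-26: P2@Q2 runs 4, rem=0, completes. Q0=[] Q1=[] Q2=[]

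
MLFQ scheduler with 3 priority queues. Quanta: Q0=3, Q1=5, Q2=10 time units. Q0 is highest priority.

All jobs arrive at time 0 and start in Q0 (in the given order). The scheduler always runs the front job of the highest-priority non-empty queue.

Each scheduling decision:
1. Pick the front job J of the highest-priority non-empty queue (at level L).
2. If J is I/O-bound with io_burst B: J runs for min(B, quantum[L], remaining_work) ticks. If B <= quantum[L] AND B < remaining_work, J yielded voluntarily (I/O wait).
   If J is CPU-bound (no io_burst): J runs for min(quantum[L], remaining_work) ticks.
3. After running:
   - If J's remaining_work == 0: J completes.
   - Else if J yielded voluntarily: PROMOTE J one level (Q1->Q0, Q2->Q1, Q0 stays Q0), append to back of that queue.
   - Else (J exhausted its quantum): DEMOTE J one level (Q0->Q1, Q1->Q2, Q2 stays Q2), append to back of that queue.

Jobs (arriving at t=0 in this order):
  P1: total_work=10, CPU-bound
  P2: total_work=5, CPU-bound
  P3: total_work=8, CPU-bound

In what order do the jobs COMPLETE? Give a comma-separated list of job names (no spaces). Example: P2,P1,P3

t=0-3: P1@Q0 runs 3, rem=7, quantum used, demote→Q1. Q0=[P2,P3] Q1=[P1] Q2=[]
t=3-6: P2@Q0 runs 3, rem=2, quantum used, demote→Q1. Q0=[P3] Q1=[P1,P2] Q2=[]
t=6-9: P3@Q0 runs 3, rem=5, quantum used, demote→Q1. Q0=[] Q1=[P1,P2,P3] Q2=[]
t=9-14: P1@Q1 runs 5, rem=2, quantum used, demote→Q2. Q0=[] Q1=[P2,P3] Q2=[P1]
t=14-16: P2@Q1 runs 2, rem=0, completes. Q0=[] Q1=[P3] Q2=[P1]
t=16-21: P3@Q1 runs 5, rem=0, completes. Q0=[] Q1=[] Q2=[P1]
t=21-23: P1@Q2 runs 2, rem=0, completes. Q0=[] Q1=[] Q2=[]

Answer: P2,P3,P1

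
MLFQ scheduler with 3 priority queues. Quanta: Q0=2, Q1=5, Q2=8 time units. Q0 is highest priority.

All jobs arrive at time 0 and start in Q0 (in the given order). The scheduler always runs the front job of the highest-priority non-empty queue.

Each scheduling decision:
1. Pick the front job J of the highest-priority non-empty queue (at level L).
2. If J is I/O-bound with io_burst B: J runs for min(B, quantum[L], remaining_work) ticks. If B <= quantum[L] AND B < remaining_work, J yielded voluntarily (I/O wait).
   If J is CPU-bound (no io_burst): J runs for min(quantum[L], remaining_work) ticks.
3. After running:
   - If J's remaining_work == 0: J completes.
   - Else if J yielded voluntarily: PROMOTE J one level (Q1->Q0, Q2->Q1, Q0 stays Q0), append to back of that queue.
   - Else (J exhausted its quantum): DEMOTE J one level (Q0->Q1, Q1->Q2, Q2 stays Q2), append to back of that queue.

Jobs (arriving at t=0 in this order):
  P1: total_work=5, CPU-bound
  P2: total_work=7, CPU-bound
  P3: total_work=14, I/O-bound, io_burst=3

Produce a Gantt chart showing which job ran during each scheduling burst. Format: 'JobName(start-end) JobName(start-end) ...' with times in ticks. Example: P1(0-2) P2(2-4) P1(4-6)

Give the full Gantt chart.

Answer: P1(0-2) P2(2-4) P3(4-6) P1(6-9) P2(9-14) P3(14-17) P3(17-19) P3(19-22) P3(22-24) P3(24-26)

Derivation:
t=0-2: P1@Q0 runs 2, rem=3, quantum used, demote→Q1. Q0=[P2,P3] Q1=[P1] Q2=[]
t=2-4: P2@Q0 runs 2, rem=5, quantum used, demote→Q1. Q0=[P3] Q1=[P1,P2] Q2=[]
t=4-6: P3@Q0 runs 2, rem=12, quantum used, demote→Q1. Q0=[] Q1=[P1,P2,P3] Q2=[]
t=6-9: P1@Q1 runs 3, rem=0, completes. Q0=[] Q1=[P2,P3] Q2=[]
t=9-14: P2@Q1 runs 5, rem=0, completes. Q0=[] Q1=[P3] Q2=[]
t=14-17: P3@Q1 runs 3, rem=9, I/O yield, promote→Q0. Q0=[P3] Q1=[] Q2=[]
t=17-19: P3@Q0 runs 2, rem=7, quantum used, demote→Q1. Q0=[] Q1=[P3] Q2=[]
t=19-22: P3@Q1 runs 3, rem=4, I/O yield, promote→Q0. Q0=[P3] Q1=[] Q2=[]
t=22-24: P3@Q0 runs 2, rem=2, quantum used, demote→Q1. Q0=[] Q1=[P3] Q2=[]
t=24-26: P3@Q1 runs 2, rem=0, completes. Q0=[] Q1=[] Q2=[]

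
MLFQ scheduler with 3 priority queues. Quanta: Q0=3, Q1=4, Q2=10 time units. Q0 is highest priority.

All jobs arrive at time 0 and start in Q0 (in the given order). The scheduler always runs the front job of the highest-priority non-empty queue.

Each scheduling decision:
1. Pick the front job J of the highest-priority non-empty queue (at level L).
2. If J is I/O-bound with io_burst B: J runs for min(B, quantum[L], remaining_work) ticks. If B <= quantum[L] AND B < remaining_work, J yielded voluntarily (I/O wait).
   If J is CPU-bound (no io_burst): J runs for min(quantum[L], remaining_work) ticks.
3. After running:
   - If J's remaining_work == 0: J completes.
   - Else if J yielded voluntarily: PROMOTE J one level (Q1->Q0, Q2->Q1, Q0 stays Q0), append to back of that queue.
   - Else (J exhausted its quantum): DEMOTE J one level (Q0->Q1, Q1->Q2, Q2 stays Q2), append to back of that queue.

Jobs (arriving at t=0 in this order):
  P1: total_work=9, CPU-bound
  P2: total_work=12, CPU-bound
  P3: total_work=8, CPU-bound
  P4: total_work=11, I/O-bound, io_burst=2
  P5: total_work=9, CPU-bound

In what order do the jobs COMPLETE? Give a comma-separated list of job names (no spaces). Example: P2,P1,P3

Answer: P4,P1,P2,P3,P5

Derivation:
t=0-3: P1@Q0 runs 3, rem=6, quantum used, demote→Q1. Q0=[P2,P3,P4,P5] Q1=[P1] Q2=[]
t=3-6: P2@Q0 runs 3, rem=9, quantum used, demote→Q1. Q0=[P3,P4,P5] Q1=[P1,P2] Q2=[]
t=6-9: P3@Q0 runs 3, rem=5, quantum used, demote→Q1. Q0=[P4,P5] Q1=[P1,P2,P3] Q2=[]
t=9-11: P4@Q0 runs 2, rem=9, I/O yield, promote→Q0. Q0=[P5,P4] Q1=[P1,P2,P3] Q2=[]
t=11-14: P5@Q0 runs 3, rem=6, quantum used, demote→Q1. Q0=[P4] Q1=[P1,P2,P3,P5] Q2=[]
t=14-16: P4@Q0 runs 2, rem=7, I/O yield, promote→Q0. Q0=[P4] Q1=[P1,P2,P3,P5] Q2=[]
t=16-18: P4@Q0 runs 2, rem=5, I/O yield, promote→Q0. Q0=[P4] Q1=[P1,P2,P3,P5] Q2=[]
t=18-20: P4@Q0 runs 2, rem=3, I/O yield, promote→Q0. Q0=[P4] Q1=[P1,P2,P3,P5] Q2=[]
t=20-22: P4@Q0 runs 2, rem=1, I/O yield, promote→Q0. Q0=[P4] Q1=[P1,P2,P3,P5] Q2=[]
t=22-23: P4@Q0 runs 1, rem=0, completes. Q0=[] Q1=[P1,P2,P3,P5] Q2=[]
t=23-27: P1@Q1 runs 4, rem=2, quantum used, demote→Q2. Q0=[] Q1=[P2,P3,P5] Q2=[P1]
t=27-31: P2@Q1 runs 4, rem=5, quantum used, demote→Q2. Q0=[] Q1=[P3,P5] Q2=[P1,P2]
t=31-35: P3@Q1 runs 4, rem=1, quantum used, demote→Q2. Q0=[] Q1=[P5] Q2=[P1,P2,P3]
t=35-39: P5@Q1 runs 4, rem=2, quantum used, demote→Q2. Q0=[] Q1=[] Q2=[P1,P2,P3,P5]
t=39-41: P1@Q2 runs 2, rem=0, completes. Q0=[] Q1=[] Q2=[P2,P3,P5]
t=41-46: P2@Q2 runs 5, rem=0, completes. Q0=[] Q1=[] Q2=[P3,P5]
t=46-47: P3@Q2 runs 1, rem=0, completes. Q0=[] Q1=[] Q2=[P5]
t=47-49: P5@Q2 runs 2, rem=0, completes. Q0=[] Q1=[] Q2=[]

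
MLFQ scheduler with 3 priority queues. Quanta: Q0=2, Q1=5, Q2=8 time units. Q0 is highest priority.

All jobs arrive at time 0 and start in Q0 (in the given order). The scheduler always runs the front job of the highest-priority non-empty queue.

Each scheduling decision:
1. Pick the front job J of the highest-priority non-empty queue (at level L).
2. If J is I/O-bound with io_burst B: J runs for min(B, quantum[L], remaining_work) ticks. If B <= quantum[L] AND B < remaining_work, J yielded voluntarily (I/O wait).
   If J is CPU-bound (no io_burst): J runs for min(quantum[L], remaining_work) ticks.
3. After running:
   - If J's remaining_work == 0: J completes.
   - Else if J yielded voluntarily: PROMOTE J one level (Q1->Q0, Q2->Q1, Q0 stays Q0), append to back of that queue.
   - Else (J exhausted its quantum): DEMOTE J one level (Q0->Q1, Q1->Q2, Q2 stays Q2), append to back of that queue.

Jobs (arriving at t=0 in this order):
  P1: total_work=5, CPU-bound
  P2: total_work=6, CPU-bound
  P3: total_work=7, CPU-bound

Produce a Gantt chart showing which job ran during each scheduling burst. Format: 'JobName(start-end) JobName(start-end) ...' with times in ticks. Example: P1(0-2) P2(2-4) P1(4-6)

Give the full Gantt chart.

t=0-2: P1@Q0 runs 2, rem=3, quantum used, demote→Q1. Q0=[P2,P3] Q1=[P1] Q2=[]
t=2-4: P2@Q0 runs 2, rem=4, quantum used, demote→Q1. Q0=[P3] Q1=[P1,P2] Q2=[]
t=4-6: P3@Q0 runs 2, rem=5, quantum used, demote→Q1. Q0=[] Q1=[P1,P2,P3] Q2=[]
t=6-9: P1@Q1 runs 3, rem=0, completes. Q0=[] Q1=[P2,P3] Q2=[]
t=9-13: P2@Q1 runs 4, rem=0, completes. Q0=[] Q1=[P3] Q2=[]
t=13-18: P3@Q1 runs 5, rem=0, completes. Q0=[] Q1=[] Q2=[]

Answer: P1(0-2) P2(2-4) P3(4-6) P1(6-9) P2(9-13) P3(13-18)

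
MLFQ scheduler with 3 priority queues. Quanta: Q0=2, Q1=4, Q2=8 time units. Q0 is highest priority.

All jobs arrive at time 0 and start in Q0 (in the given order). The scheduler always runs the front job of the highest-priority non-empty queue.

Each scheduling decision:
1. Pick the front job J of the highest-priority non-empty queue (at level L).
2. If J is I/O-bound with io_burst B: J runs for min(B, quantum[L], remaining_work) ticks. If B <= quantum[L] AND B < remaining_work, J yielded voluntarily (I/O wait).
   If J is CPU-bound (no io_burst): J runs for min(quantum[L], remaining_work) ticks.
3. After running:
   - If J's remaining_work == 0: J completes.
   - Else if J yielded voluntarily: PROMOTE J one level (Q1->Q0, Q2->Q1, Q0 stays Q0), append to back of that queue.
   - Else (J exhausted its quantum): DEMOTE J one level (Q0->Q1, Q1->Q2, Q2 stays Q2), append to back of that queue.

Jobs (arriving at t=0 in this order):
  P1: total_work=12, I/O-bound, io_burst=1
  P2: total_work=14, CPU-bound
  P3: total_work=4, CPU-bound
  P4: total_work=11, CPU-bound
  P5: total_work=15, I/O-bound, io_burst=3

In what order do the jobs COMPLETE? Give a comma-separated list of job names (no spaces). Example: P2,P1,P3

Answer: P1,P3,P5,P2,P4

Derivation:
t=0-1: P1@Q0 runs 1, rem=11, I/O yield, promote→Q0. Q0=[P2,P3,P4,P5,P1] Q1=[] Q2=[]
t=1-3: P2@Q0 runs 2, rem=12, quantum used, demote→Q1. Q0=[P3,P4,P5,P1] Q1=[P2] Q2=[]
t=3-5: P3@Q0 runs 2, rem=2, quantum used, demote→Q1. Q0=[P4,P5,P1] Q1=[P2,P3] Q2=[]
t=5-7: P4@Q0 runs 2, rem=9, quantum used, demote→Q1. Q0=[P5,P1] Q1=[P2,P3,P4] Q2=[]
t=7-9: P5@Q0 runs 2, rem=13, quantum used, demote→Q1. Q0=[P1] Q1=[P2,P3,P4,P5] Q2=[]
t=9-10: P1@Q0 runs 1, rem=10, I/O yield, promote→Q0. Q0=[P1] Q1=[P2,P3,P4,P5] Q2=[]
t=10-11: P1@Q0 runs 1, rem=9, I/O yield, promote→Q0. Q0=[P1] Q1=[P2,P3,P4,P5] Q2=[]
t=11-12: P1@Q0 runs 1, rem=8, I/O yield, promote→Q0. Q0=[P1] Q1=[P2,P3,P4,P5] Q2=[]
t=12-13: P1@Q0 runs 1, rem=7, I/O yield, promote→Q0. Q0=[P1] Q1=[P2,P3,P4,P5] Q2=[]
t=13-14: P1@Q0 runs 1, rem=6, I/O yield, promote→Q0. Q0=[P1] Q1=[P2,P3,P4,P5] Q2=[]
t=14-15: P1@Q0 runs 1, rem=5, I/O yield, promote→Q0. Q0=[P1] Q1=[P2,P3,P4,P5] Q2=[]
t=15-16: P1@Q0 runs 1, rem=4, I/O yield, promote→Q0. Q0=[P1] Q1=[P2,P3,P4,P5] Q2=[]
t=16-17: P1@Q0 runs 1, rem=3, I/O yield, promote→Q0. Q0=[P1] Q1=[P2,P3,P4,P5] Q2=[]
t=17-18: P1@Q0 runs 1, rem=2, I/O yield, promote→Q0. Q0=[P1] Q1=[P2,P3,P4,P5] Q2=[]
t=18-19: P1@Q0 runs 1, rem=1, I/O yield, promote→Q0. Q0=[P1] Q1=[P2,P3,P4,P5] Q2=[]
t=19-20: P1@Q0 runs 1, rem=0, completes. Q0=[] Q1=[P2,P3,P4,P5] Q2=[]
t=20-24: P2@Q1 runs 4, rem=8, quantum used, demote→Q2. Q0=[] Q1=[P3,P4,P5] Q2=[P2]
t=24-26: P3@Q1 runs 2, rem=0, completes. Q0=[] Q1=[P4,P5] Q2=[P2]
t=26-30: P4@Q1 runs 4, rem=5, quantum used, demote→Q2. Q0=[] Q1=[P5] Q2=[P2,P4]
t=30-33: P5@Q1 runs 3, rem=10, I/O yield, promote→Q0. Q0=[P5] Q1=[] Q2=[P2,P4]
t=33-35: P5@Q0 runs 2, rem=8, quantum used, demote→Q1. Q0=[] Q1=[P5] Q2=[P2,P4]
t=35-38: P5@Q1 runs 3, rem=5, I/O yield, promote→Q0. Q0=[P5] Q1=[] Q2=[P2,P4]
t=38-40: P5@Q0 runs 2, rem=3, quantum used, demote→Q1. Q0=[] Q1=[P5] Q2=[P2,P4]
t=40-43: P5@Q1 runs 3, rem=0, completes. Q0=[] Q1=[] Q2=[P2,P4]
t=43-51: P2@Q2 runs 8, rem=0, completes. Q0=[] Q1=[] Q2=[P4]
t=51-56: P4@Q2 runs 5, rem=0, completes. Q0=[] Q1=[] Q2=[]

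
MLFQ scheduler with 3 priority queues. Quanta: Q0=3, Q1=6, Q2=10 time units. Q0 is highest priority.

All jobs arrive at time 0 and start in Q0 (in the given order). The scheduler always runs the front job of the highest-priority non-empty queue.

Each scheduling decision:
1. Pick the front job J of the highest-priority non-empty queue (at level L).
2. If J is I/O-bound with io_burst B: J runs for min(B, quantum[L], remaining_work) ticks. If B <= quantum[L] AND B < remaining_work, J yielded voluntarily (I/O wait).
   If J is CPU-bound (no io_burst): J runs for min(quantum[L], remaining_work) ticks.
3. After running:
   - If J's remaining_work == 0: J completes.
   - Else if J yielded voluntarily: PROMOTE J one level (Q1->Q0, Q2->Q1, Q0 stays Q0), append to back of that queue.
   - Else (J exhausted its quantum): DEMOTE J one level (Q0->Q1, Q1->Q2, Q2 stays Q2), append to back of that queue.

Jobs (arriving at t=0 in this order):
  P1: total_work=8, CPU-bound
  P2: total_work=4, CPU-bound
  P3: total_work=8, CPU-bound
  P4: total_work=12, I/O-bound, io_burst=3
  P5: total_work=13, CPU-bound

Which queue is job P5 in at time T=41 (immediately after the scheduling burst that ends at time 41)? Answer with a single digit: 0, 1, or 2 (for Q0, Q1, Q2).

t=0-3: P1@Q0 runs 3, rem=5, quantum used, demote→Q1. Q0=[P2,P3,P4,P5] Q1=[P1] Q2=[]
t=3-6: P2@Q0 runs 3, rem=1, quantum used, demote→Q1. Q0=[P3,P4,P5] Q1=[P1,P2] Q2=[]
t=6-9: P3@Q0 runs 3, rem=5, quantum used, demote→Q1. Q0=[P4,P5] Q1=[P1,P2,P3] Q2=[]
t=9-12: P4@Q0 runs 3, rem=9, I/O yield, promote→Q0. Q0=[P5,P4] Q1=[P1,P2,P3] Q2=[]
t=12-15: P5@Q0 runs 3, rem=10, quantum used, demote→Q1. Q0=[P4] Q1=[P1,P2,P3,P5] Q2=[]
t=15-18: P4@Q0 runs 3, rem=6, I/O yield, promote→Q0. Q0=[P4] Q1=[P1,P2,P3,P5] Q2=[]
t=18-21: P4@Q0 runs 3, rem=3, I/O yield, promote→Q0. Q0=[P4] Q1=[P1,P2,P3,P5] Q2=[]
t=21-24: P4@Q0 runs 3, rem=0, completes. Q0=[] Q1=[P1,P2,P3,P5] Q2=[]
t=24-29: P1@Q1 runs 5, rem=0, completes. Q0=[] Q1=[P2,P3,P5] Q2=[]
t=29-30: P2@Q1 runs 1, rem=0, completes. Q0=[] Q1=[P3,P5] Q2=[]
t=30-35: P3@Q1 runs 5, rem=0, completes. Q0=[] Q1=[P5] Q2=[]
t=35-41: P5@Q1 runs 6, rem=4, quantum used, demote→Q2. Q0=[] Q1=[] Q2=[P5]
t=41-45: P5@Q2 runs 4, rem=0, completes. Q0=[] Q1=[] Q2=[]

Answer: 2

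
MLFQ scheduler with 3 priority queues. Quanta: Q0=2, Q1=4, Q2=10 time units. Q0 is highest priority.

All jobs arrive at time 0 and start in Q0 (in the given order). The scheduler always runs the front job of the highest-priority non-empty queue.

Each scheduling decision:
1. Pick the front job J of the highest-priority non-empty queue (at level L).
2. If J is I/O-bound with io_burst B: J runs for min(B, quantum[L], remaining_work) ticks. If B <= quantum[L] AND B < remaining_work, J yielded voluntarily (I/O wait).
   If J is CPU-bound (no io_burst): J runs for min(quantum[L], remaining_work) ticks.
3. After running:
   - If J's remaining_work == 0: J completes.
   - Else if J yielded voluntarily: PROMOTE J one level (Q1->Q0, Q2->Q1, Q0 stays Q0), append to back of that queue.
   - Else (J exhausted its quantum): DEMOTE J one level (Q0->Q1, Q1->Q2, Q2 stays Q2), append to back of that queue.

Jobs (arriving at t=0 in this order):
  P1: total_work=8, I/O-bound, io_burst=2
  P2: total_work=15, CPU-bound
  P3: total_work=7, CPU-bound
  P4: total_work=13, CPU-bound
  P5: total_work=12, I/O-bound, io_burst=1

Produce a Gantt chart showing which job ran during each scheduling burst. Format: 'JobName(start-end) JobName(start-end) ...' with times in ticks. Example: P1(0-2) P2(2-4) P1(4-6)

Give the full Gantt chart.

t=0-2: P1@Q0 runs 2, rem=6, I/O yield, promote→Q0. Q0=[P2,P3,P4,P5,P1] Q1=[] Q2=[]
t=2-4: P2@Q0 runs 2, rem=13, quantum used, demote→Q1. Q0=[P3,P4,P5,P1] Q1=[P2] Q2=[]
t=4-6: P3@Q0 runs 2, rem=5, quantum used, demote→Q1. Q0=[P4,P5,P1] Q1=[P2,P3] Q2=[]
t=6-8: P4@Q0 runs 2, rem=11, quantum used, demote→Q1. Q0=[P5,P1] Q1=[P2,P3,P4] Q2=[]
t=8-9: P5@Q0 runs 1, rem=11, I/O yield, promote→Q0. Q0=[P1,P5] Q1=[P2,P3,P4] Q2=[]
t=9-11: P1@Q0 runs 2, rem=4, I/O yield, promote→Q0. Q0=[P5,P1] Q1=[P2,P3,P4] Q2=[]
t=11-12: P5@Q0 runs 1, rem=10, I/O yield, promote→Q0. Q0=[P1,P5] Q1=[P2,P3,P4] Q2=[]
t=12-14: P1@Q0 runs 2, rem=2, I/O yield, promote→Q0. Q0=[P5,P1] Q1=[P2,P3,P4] Q2=[]
t=14-15: P5@Q0 runs 1, rem=9, I/O yield, promote→Q0. Q0=[P1,P5] Q1=[P2,P3,P4] Q2=[]
t=15-17: P1@Q0 runs 2, rem=0, completes. Q0=[P5] Q1=[P2,P3,P4] Q2=[]
t=17-18: P5@Q0 runs 1, rem=8, I/O yield, promote→Q0. Q0=[P5] Q1=[P2,P3,P4] Q2=[]
t=18-19: P5@Q0 runs 1, rem=7, I/O yield, promote→Q0. Q0=[P5] Q1=[P2,P3,P4] Q2=[]
t=19-20: P5@Q0 runs 1, rem=6, I/O yield, promote→Q0. Q0=[P5] Q1=[P2,P3,P4] Q2=[]
t=20-21: P5@Q0 runs 1, rem=5, I/O yield, promote→Q0. Q0=[P5] Q1=[P2,P3,P4] Q2=[]
t=21-22: P5@Q0 runs 1, rem=4, I/O yield, promote→Q0. Q0=[P5] Q1=[P2,P3,P4] Q2=[]
t=22-23: P5@Q0 runs 1, rem=3, I/O yield, promote→Q0. Q0=[P5] Q1=[P2,P3,P4] Q2=[]
t=23-24: P5@Q0 runs 1, rem=2, I/O yield, promote→Q0. Q0=[P5] Q1=[P2,P3,P4] Q2=[]
t=24-25: P5@Q0 runs 1, rem=1, I/O yield, promote→Q0. Q0=[P5] Q1=[P2,P3,P4] Q2=[]
t=25-26: P5@Q0 runs 1, rem=0, completes. Q0=[] Q1=[P2,P3,P4] Q2=[]
t=26-30: P2@Q1 runs 4, rem=9, quantum used, demote→Q2. Q0=[] Q1=[P3,P4] Q2=[P2]
t=30-34: P3@Q1 runs 4, rem=1, quantum used, demote→Q2. Q0=[] Q1=[P4] Q2=[P2,P3]
t=34-38: P4@Q1 runs 4, rem=7, quantum used, demote→Q2. Q0=[] Q1=[] Q2=[P2,P3,P4]
t=38-47: P2@Q2 runs 9, rem=0, completes. Q0=[] Q1=[] Q2=[P3,P4]
t=47-48: P3@Q2 runs 1, rem=0, completes. Q0=[] Q1=[] Q2=[P4]
t=48-55: P4@Q2 runs 7, rem=0, completes. Q0=[] Q1=[] Q2=[]

Answer: P1(0-2) P2(2-4) P3(4-6) P4(6-8) P5(8-9) P1(9-11) P5(11-12) P1(12-14) P5(14-15) P1(15-17) P5(17-18) P5(18-19) P5(19-20) P5(20-21) P5(21-22) P5(22-23) P5(23-24) P5(24-25) P5(25-26) P2(26-30) P3(30-34) P4(34-38) P2(38-47) P3(47-48) P4(48-55)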